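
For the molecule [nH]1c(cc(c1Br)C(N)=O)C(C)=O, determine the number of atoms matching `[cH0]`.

3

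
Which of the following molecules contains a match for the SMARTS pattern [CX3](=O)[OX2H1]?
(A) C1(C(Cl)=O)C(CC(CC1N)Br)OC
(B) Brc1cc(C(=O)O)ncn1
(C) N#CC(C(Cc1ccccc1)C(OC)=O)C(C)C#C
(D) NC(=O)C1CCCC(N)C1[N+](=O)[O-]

[CX3](=O)[OX2H1] describes an sp2 carbon double-bonded to O and single-bonded to an -OH oxygen (a carboxylic acid).
(A) has an acyl chloride (-C(=O)Cl) but the carbonyl is bonded to Cl, not to an -OH oxygen.
(B) contains a carboxylic acid group (-C(=O)OH), which satisfies every atom and bond constraint.
(C) has a methyl-ester group (-C(=O)OCH3) but the singly-bonded O has no H (OX2H0, not OX2H1).
(D) has a primary amide (-C(=O)NH2) but the carbonyl is bonded to N, not to an -OH oxygen.
So the answer is (B).

B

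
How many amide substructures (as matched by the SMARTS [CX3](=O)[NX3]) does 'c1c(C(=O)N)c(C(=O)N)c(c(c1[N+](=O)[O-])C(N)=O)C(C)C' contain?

3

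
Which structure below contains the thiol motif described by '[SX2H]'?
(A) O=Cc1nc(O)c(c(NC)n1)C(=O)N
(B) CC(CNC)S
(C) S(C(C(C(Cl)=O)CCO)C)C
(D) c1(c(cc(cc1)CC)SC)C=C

B

[SX2H] describes an aliphatic sulfur with two connections, one being H (a thiol).
(A) has a hydroxyl group (-OH) but it is an -OH, not an -SH.
(B) contains a thiol (-SH), which satisfies every atom and bond constraint.
(C) has a hydroxyl group (-OH) but it is an -OH, not an -SH.
(D) has a methylthio ether (-SCH3) but the sulfur has H0 (bonded to two carbons), not H1.
So the answer is (B).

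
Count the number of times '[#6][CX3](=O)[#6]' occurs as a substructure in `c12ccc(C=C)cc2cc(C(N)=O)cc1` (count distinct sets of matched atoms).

0

[#6][CX3](=O)[#6] is the SMARTS for a ketone: a carbonyl carbon (no H) flanked by two carbons.
The molecule has a primary amide (-C(=O)NH2), but one neighbour of the carbonyl carbon is N, not C; nothing else fits, so there are 0 matches.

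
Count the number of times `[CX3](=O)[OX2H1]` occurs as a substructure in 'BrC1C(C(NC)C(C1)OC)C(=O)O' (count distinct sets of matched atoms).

1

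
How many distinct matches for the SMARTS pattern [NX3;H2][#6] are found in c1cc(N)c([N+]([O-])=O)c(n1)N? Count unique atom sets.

2

[NX3;H2][#6] is the SMARTS for a primary amine: a trivalent nitrogen with two H attached to carbon.
The molecule carries 2 separate instances of a primary amino group (-NH2) meeting every constraint; each maps to a distinct set of atoms, giving 2 matches.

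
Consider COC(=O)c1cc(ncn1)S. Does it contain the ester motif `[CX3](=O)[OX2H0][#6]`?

Yes

The pattern [CX3](=O)[OX2H0][#6] describes a carbonyl carbon bonded to an oxygen that is itself bonded to carbon (no H on that O) — an ester.
The molecule carries a methyl-ester group (-C(=O)OCH3), whose atoms satisfy every constraint of the query, so the pattern matches.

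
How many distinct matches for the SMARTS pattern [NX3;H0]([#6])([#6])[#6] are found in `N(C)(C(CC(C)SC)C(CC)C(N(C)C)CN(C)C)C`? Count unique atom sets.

[NX3;H0]([#6])([#6])[#6] is the SMARTS for a tertiary amine: a trivalent nitrogen with no H, bonded to three carbons.
The molecule carries 3 separate instances of a dimethylamino group (-N(CH3)2) meeting every constraint; each maps to a distinct set of atoms, giving 3 matches.

3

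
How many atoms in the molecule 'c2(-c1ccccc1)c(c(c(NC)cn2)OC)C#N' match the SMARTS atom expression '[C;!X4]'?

1

The query [C;!X4] means: aliphatic carbon that does not have four total connections.
Check the 18 heavy atoms by environment: 1× n (aromatic, X2) → no; 11× c (aromatic, X3) → no; 1× O (X2) → no; 2× C (X4) → no; 1× N (X3) → no; 1× C (X2) → match; 1× N (X1) → no.
That gives 1 matching atom.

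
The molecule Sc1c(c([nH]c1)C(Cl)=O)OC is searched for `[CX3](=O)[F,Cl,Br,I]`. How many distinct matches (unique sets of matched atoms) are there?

[CX3](=O)[F,Cl,Br,I] is the SMARTS for an acyl halide: a carbonyl carbon bonded to a halogen.
Exactly one fragment in the molecule meets all constraints, giving 1 match.

1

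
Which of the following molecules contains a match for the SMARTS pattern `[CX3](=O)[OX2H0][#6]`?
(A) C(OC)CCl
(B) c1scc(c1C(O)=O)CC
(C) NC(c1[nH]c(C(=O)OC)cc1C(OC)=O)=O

[CX3](=O)[OX2H0][#6] describes a carbonyl carbon bonded to an oxygen that is itself bonded to carbon (no H on that O) (an ester).
(A) has a methoxy ether (-OCH3) but the ether oxygen is not adjacent to a C=O carbon.
(B) has a carboxylic acid group (-C(=O)OH) but the singly-bonded O carries H (OX2H1, not H0).
(C) contains a methyl-ester group (-C(=O)OCH3), which satisfies every atom and bond constraint.
So the answer is (C).

C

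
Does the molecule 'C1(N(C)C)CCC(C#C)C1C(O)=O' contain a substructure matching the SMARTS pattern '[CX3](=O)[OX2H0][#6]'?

No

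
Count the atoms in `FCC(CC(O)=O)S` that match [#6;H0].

1

Check the 8 heavy atoms by environment: 2× C (H2) → no; 1× C (H1) → no; 1× C (H0) → match; 1× O (H0) → no; 1× O (H1) → no; 1× S (H1) → no; 1× F (H0) → no.
That gives 1 matching atom.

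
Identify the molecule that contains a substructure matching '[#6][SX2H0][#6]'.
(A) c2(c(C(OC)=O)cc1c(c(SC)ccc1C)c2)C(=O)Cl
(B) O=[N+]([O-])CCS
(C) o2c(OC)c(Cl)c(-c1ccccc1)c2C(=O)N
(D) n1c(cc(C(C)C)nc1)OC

[#6][SX2H0][#6] describes an aliphatic sulfur bridging two carbons with no H on the sulfur (a thioether).
(A) contains a methylthio ether (-SCH3), which satisfies every atom and bond constraint.
(B) has a thiol (-SH) but the sulfur has H1, not H0 bridging two carbons.
(C) has a methoxy ether (-OCH3) but the bridging atom is O, not S.
(D) has a methoxy ether (-OCH3) but the bridging atom is O, not S.
So the answer is (A).

A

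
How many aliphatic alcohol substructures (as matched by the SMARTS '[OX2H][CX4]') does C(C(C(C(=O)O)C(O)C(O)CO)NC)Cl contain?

[OX2H][CX4] is the SMARTS for an aliphatic alcohol: a hydroxyl oxygen bound to an sp3 (X4) carbon.
The molecule carries 3 separate instances of a hydroxyl group (-OH) meeting every constraint; each maps to a distinct set of atoms, giving 3 matches.

3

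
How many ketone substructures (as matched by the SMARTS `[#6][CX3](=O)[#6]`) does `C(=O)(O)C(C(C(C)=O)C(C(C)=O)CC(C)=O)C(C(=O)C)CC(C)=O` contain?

5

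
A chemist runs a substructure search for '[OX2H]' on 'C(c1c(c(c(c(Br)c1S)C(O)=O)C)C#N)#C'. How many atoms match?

1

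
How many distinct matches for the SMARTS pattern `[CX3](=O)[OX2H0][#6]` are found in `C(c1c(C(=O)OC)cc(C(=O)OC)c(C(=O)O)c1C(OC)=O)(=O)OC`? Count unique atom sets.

[CX3](=O)[OX2H0][#6] is the SMARTS for an ester: a carbonyl carbon bonded to an oxygen that is itself bonded to carbon (no H on that O).
The molecule carries 4 separate instances of a methyl-ester group (-C(=O)OCH3) meeting every constraint; each maps to a distinct set of atoms, giving 4 matches.

4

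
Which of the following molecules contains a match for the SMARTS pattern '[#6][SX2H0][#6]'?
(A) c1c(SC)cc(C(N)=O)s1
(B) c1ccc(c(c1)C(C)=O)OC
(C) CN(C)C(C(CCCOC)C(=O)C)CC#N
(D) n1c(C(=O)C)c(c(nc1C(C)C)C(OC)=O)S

A

[#6][SX2H0][#6] describes an aliphatic sulfur bridging two carbons with no H on the sulfur (a thioether).
(A) contains a methylthio ether (-SCH3), which satisfies every atom and bond constraint.
(B) has a methoxy ether (-OCH3) but the bridging atom is O, not S.
(C) has a methoxy ether (-OCH3) but the bridging atom is O, not S.
(D) has a thiol (-SH) but the sulfur has H1, not H0 bridging two carbons.
So the answer is (A).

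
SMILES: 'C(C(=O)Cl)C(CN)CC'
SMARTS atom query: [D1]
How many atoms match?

The query [D1] means: atom with exactly one heavy-atom neighbour (degree 1).
Check the 9 heavy atoms by environment: 3× C (D2) → no; 2× C (D3) → no; 1× O (D1) → match; 1× Cl (D1) → match; 1× C (D1) → match; 1× N (D1) → match.
Summing the matching environments: 1 + 1 + 1 + 1 = 4 matching atoms.

4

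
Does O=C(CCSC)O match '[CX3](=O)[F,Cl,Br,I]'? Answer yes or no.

No

The pattern [CX3](=O)[F,Cl,Br,I] describes a carbonyl carbon bonded to a halogen — an acyl halide.
The closest candidate here is a carboxylic acid group (-C(=O)OH), but the carbonyl is bonded to -OH, not to a halogen. No other fragment satisfies the full query, so there is no match.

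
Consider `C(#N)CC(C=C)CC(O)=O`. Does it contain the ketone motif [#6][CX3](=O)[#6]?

No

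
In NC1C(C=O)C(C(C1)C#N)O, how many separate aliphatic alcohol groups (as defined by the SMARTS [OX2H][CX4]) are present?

1

[OX2H][CX4] is the SMARTS for an aliphatic alcohol: a hydroxyl oxygen bound to an sp3 (X4) carbon.
Exactly one fragment in the molecule meets all constraints, giving 1 match.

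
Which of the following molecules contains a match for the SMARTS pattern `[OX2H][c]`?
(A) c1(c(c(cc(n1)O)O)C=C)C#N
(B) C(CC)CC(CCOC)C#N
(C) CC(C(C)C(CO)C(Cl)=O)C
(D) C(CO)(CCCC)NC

A

[OX2H][c] describes a hydroxyl oxygen attached to an aromatic carbon (a phenol).
(A) contains a hydroxyl group (-OH), which satisfies every atom and bond constraint.
(B) has a methoxy ether (-OCH3) but the oxygen has H0, not H1.
(C) has a hydroxyl group (-OH) but the -OH is on an aliphatic carbon, not an aromatic c.
(D) has a hydroxyl group (-OH) but the -OH is on an aliphatic carbon, not an aromatic c.
So the answer is (A).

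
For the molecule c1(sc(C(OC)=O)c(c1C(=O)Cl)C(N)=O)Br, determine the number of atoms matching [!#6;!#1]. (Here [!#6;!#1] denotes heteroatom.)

Check the 16 heavy atoms by environment: 1× s (aromatic) → match; 4× c (aromatic) → no; 1× Br → match; 4× C → no; 4× O → match; 1× Cl → match; 1× N → match.
Summing the matching environments: 1 + 1 + 4 + 1 + 1 = 8 matching atoms.

8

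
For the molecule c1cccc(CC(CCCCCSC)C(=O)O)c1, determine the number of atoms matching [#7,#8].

Check the 18 heavy atoms by environment: 9× C → no; 2× O → match; 6× c (aromatic) → no; 1× S → no.
That gives 2 matching atoms.

2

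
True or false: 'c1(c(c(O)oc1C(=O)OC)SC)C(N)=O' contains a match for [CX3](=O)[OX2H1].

False

The pattern [CX3](=O)[OX2H1] describes an sp2 carbon double-bonded to O and single-bonded to an -OH oxygen — a carboxylic acid.
The closest candidate here is a primary amide (-C(=O)NH2), but the carbonyl is bonded to N, not to an -OH oxygen. No other fragment satisfies the full query, so there is no match.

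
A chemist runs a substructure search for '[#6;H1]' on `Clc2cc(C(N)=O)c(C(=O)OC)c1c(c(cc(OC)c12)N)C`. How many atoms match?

2

The query [#6;H1] means: any carbon bearing exactly one hydrogen.
Check the 22 heavy atoms by environment: 8× c (aromatic, H0) → no; 2× c (aromatic, H1) → match; 2× N (H2) → no; 2× C (H0) → no; 4× O (H0) → no; 3× C (H3) → no; 1× Cl (H0) → no.
That gives 2 matching atoms.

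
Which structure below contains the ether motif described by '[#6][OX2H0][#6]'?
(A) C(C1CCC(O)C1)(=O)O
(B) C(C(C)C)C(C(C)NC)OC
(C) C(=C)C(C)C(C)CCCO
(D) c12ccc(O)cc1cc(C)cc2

B

[#6][OX2H0][#6] describes an aliphatic oxygen bridging two carbons with no H on the oxygen (an ether).
(A) has a carboxylic acid group (-C(=O)OH) but the -OH oxygen has H1; the =O is OX1, not OX2.
(B) contains a methoxy ether (-OCH3), which satisfies every atom and bond constraint.
(C) has a hydroxyl group (-OH) but the oxygen has H1, not H0 bridging two carbons.
(D) has a hydroxyl group (-OH) but the oxygen has H1, not H0 bridging two carbons.
So the answer is (B).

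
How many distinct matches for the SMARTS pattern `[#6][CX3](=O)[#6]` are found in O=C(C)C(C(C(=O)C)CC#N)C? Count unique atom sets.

2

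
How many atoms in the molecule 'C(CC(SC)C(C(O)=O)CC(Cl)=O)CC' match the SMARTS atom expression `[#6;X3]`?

2

The query [#6;X3] means: any carbon (aromatic or not) with three total connections.
Check the 15 heavy atoms by environment: 8× C (X4) → no; 2× C (X3) → match; 2× O (X1) → no; 1× Cl (X1) → no; 1× S (X2) → no; 1× O (X2) → no.
That gives 2 matching atoms.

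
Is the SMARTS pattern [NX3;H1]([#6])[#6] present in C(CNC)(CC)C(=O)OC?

The pattern [NX3;H1]([#6])[#6] describes a trivalent nitrogen with one H, bonded to two carbons — a secondary amine.
The molecule carries an N-methylamino group (-NHCH3), whose atoms satisfy every constraint of the query, so the pattern matches.

Yes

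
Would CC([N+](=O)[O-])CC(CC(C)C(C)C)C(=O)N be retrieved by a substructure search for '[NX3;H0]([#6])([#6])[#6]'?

No

The pattern [NX3;H0]([#6])([#6])[#6] describes a trivalent nitrogen with no H, bonded to three carbons — a tertiary amine.
The closest candidate here is a primary amide (-C(=O)NH2), but the amide nitrogen has H2 and only one carbon neighbour. No other fragment satisfies the full query, so there is no match.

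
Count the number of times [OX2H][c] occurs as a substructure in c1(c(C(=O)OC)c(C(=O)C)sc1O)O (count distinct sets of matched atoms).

[OX2H][c] is the SMARTS for a phenol: a hydroxyl oxygen attached to an aromatic carbon.
The molecule carries 2 separate instances of a hydroxyl group (-OH) meeting every constraint; each maps to a distinct set of atoms, giving 2 matches.

2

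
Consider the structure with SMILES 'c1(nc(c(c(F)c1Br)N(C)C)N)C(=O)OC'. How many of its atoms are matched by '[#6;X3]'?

6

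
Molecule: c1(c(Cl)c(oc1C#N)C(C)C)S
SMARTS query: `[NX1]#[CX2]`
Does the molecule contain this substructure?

The pattern [NX1]#[CX2] describes a nitrogen triple-bonded to a two-connected carbon — a nitrile.
The molecule carries a nitrile (-C#N), whose atoms satisfy every constraint of the query, so the pattern matches.

Yes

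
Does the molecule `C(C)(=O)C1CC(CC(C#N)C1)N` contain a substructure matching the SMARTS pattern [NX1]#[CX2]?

Yes

The pattern [NX1]#[CX2] describes a nitrogen triple-bonded to a two-connected carbon — a nitrile.
The molecule carries a nitrile (-C#N), whose atoms satisfy every constraint of the query, so the pattern matches.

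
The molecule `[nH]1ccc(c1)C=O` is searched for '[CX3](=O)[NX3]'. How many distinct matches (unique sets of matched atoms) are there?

[CX3](=O)[NX3] is the SMARTS for an amide: a carbonyl carbon bonded to a trivalent nitrogen.
No fragment in the molecule satisfies every constraint, giving 0 matches.

0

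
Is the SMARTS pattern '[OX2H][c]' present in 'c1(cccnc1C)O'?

Yes

The pattern [OX2H][c] describes a hydroxyl oxygen attached to an aromatic carbon — a phenol.
The molecule carries a hydroxyl group (-OH), whose atoms satisfy every constraint of the query, so the pattern matches.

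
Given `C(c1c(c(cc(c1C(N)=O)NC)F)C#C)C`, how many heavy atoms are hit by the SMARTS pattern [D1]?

The query [D1] means: atom with exactly one heavy-atom neighbour (degree 1).
Check the 16 heavy atoms by environment: 5× c (aromatic, D3) → no; 1× c (aromatic, D2) → no; 2× C (D2) → no; 3× C (D1) → match; 1× N (D2) → no; 1× C (D3) → no; 1× O (D1) → match; 1× N (D1) → match; 1× F (D1) → match.
Summing the matching environments: 3 + 1 + 1 + 1 = 6 matching atoms.

6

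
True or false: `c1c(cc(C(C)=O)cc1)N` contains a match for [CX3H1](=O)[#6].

The pattern [CX3H1](=O)[#6] describes an sp2 carbon with one H, double-bonded to O and single-bonded to carbon — an aldehyde.
The closest candidate here is an acetyl/ketone group (-C(=O)CH3), but the carbonyl carbon has H0 (two carbon neighbours), not H1. No other fragment satisfies the full query, so there is no match.

False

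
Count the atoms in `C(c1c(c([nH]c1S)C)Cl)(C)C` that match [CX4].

4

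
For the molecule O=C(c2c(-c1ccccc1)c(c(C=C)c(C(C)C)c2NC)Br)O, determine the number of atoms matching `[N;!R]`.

The query [N;!R] means: aliphatic nitrogen not in a ring.
Check the 23 heavy atoms by environment: 12× c (aromatic, in 6-ring) → no; 7× C (acyclic) → no; 2× O (acyclic) → no; 1× Br (acyclic) → no; 1× N (acyclic) → match.
That gives 1 matching atom.

1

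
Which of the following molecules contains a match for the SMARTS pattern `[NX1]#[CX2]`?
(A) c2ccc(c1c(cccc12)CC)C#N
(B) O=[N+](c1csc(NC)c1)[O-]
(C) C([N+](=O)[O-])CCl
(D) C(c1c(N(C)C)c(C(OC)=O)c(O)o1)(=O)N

A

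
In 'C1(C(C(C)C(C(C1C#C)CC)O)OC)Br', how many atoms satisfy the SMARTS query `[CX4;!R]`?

The query [CX4;!R] means: aliphatic carbon with four total connections, not in a ring.
Check the 15 heavy atoms by environment: 6× C (X4, in 6-ring) → no; 2× C (X2, acyclic) → no; 4× C (X4, acyclic) → match; 1× Br (X1, acyclic) → no; 2× O (X2, acyclic) → no.
That gives 4 matching atoms.

4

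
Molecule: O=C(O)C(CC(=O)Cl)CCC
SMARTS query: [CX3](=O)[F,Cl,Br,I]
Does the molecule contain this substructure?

Yes

The pattern [CX3](=O)[F,Cl,Br,I] describes a carbonyl carbon bonded to a halogen — an acyl halide.
The molecule carries an acyl chloride (-C(=O)Cl), whose atoms satisfy every constraint of the query, so the pattern matches.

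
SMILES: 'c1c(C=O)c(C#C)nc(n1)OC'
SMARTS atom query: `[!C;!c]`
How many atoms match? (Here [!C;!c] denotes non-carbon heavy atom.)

Check the 12 heavy atoms by environment: 2× n (aromatic) → match; 4× c (aromatic) → no; 4× C → no; 2× O → match.
Summing the matching environments: 2 + 2 = 4 matching atoms.

4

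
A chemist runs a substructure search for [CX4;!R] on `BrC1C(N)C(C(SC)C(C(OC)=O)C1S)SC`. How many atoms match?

3

Check the 17 heavy atoms by environment: 6× C (X4, in 6-ring) → no; 1× Br (X1, acyclic) → no; 3× S (X2, acyclic) → no; 3× C (X4, acyclic) → match; 1× C (X3, acyclic) → no; 1× O (X1, acyclic) → no; 1× O (X2, acyclic) → no; 1× N (X3, acyclic) → no.
That gives 3 matching atoms.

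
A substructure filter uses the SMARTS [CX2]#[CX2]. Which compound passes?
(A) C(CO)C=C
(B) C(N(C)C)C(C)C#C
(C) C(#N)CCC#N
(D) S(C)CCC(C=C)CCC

B

[CX2]#[CX2] describes a carbon-carbon triple bond (an alkyne).
(A) has a vinyl group (-CH=CH2) but the C=C is a double bond; both carbons are CX3, not CX2.
(B) contains an ethynyl group (-C#CH), which satisfies every atom and bond constraint.
(C) has a nitrile (-C#N) but the triple bond is C#N, not C#C.
(D) has a vinyl group (-CH=CH2) but the C=C is a double bond; both carbons are CX3, not CX2.
So the answer is (B).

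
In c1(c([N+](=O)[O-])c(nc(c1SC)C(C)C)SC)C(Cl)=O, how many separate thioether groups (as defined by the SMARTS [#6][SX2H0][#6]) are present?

2

[#6][SX2H0][#6] is the SMARTS for a thioether: an aliphatic sulfur bridging two carbons with no H on the sulfur.
The molecule carries 2 separate instances of a methylthio ether (-SCH3) meeting every constraint; each maps to a distinct set of atoms, giving 2 matches.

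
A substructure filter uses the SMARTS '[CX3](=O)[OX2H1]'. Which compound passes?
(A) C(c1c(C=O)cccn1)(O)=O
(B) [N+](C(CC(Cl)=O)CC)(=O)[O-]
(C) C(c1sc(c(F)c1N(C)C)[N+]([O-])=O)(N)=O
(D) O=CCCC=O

A

[CX3](=O)[OX2H1] describes an sp2 carbon double-bonded to O and single-bonded to an -OH oxygen (a carboxylic acid).
(A) contains a carboxylic acid group (-C(=O)OH), which satisfies every atom and bond constraint.
(B) has an acyl chloride (-C(=O)Cl) but the carbonyl is bonded to Cl, not to an -OH oxygen.
(C) has a primary amide (-C(=O)NH2) but the carbonyl is bonded to N, not to an -OH oxygen.
(D) has an aldehyde (-CHO) but there is no singly-bonded oxygen on the carbonyl carbon.
So the answer is (A).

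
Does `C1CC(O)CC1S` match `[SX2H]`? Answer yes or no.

The pattern [SX2H] describes an aliphatic sulfur with two connections, one being H — a thiol.
The molecule carries a thiol (-SH), whose atoms satisfy every constraint of the query, so the pattern matches.

Yes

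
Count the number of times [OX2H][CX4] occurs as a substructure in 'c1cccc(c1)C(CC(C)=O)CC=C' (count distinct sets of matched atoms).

0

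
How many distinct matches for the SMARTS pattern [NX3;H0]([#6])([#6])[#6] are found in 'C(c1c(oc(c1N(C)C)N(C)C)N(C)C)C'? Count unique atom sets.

3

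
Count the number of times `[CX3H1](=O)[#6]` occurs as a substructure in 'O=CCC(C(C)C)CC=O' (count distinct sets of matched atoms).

[CX3H1](=O)[#6] is the SMARTS for an aldehyde: an sp2 carbon with one H, double-bonded to O and single-bonded to carbon.
The molecule carries 2 separate instances of an aldehyde (-CHO) meeting every constraint; each maps to a distinct set of atoms, giving 2 matches.

2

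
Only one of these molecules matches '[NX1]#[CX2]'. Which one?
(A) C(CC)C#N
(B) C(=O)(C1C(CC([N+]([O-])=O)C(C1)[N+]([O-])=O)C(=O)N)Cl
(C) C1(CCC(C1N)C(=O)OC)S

A

[NX1]#[CX2] describes a nitrogen triple-bonded to a two-connected carbon (a nitrile).
(A) contains a nitrile (-C#N), which satisfies every atom and bond constraint.
(B) has a nitro group (-[N+](=O)[O-]) but there is no C#N triple bond.
(C) has a primary amino group (-NH2) but the nitrogen is NX3 (three connections), not NX1 triple-bonded.
So the answer is (A).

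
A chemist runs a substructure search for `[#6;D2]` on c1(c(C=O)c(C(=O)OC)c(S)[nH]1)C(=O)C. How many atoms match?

The query [#6;D2] means: any carbon bonded to exactly two heavy atoms.
Check the 15 heavy atoms by environment: 1× n (aromatic, D2) → no; 4× c (aromatic, D3) → no; 2× C (D3) → no; 3× O (D1) → no; 2× C (D1) → no; 1× C (D2) → match; 1× S (D1) → no; 1× O (D2) → no.
That gives 1 matching atom.

1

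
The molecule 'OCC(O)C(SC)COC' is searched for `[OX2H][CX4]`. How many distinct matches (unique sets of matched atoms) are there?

2

[OX2H][CX4] is the SMARTS for an aliphatic alcohol: a hydroxyl oxygen bound to an sp3 (X4) carbon.
The molecule carries 2 separate instances of a hydroxyl group (-OH) meeting every constraint; each maps to a distinct set of atoms, giving 2 matches.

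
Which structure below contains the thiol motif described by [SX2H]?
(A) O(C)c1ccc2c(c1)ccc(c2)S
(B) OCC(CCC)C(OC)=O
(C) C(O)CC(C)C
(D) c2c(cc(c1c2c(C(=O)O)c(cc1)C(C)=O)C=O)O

A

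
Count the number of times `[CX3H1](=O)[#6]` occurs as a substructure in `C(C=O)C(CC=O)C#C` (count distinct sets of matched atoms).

[CX3H1](=O)[#6] is the SMARTS for an aldehyde: an sp2 carbon with one H, double-bonded to O and single-bonded to carbon.
The molecule carries 2 separate instances of an aldehyde (-CHO) meeting every constraint; each maps to a distinct set of atoms, giving 2 matches.

2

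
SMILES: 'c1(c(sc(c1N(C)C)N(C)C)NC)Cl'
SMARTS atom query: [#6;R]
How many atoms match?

Check the 14 heavy atoms by environment: 1× s (aromatic, in 5-ring) → no; 4× c (aromatic, in 5-ring) → match; 3× N (acyclic) → no; 5× C (acyclic) → no; 1× Cl (acyclic) → no.
That gives 4 matching atoms.

4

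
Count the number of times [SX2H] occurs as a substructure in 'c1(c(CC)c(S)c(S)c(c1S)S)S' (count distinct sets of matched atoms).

[SX2H] is the SMARTS for a thiol: an aliphatic sulfur with two connections, one being H.
The molecule carries 5 separate instances of a thiol (-SH) meeting every constraint; each maps to a distinct set of atoms, giving 5 matches.

5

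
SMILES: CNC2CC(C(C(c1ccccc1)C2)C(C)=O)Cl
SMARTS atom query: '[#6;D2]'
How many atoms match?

7

The query [#6;D2] means: any carbon bonded to exactly two heavy atoms.
Check the 18 heavy atoms by environment: 5× C (D3) → no; 2× C (D2) → match; 1× O (D1) → no; 2× C (D1) → no; 1× Cl (D1) → no; 1× c (aromatic, D3) → no; 5× c (aromatic, D2) → match; 1× N (D2) → no.
Summing the matching environments: 2 + 5 = 7 matching atoms.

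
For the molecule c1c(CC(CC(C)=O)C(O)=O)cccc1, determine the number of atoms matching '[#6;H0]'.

3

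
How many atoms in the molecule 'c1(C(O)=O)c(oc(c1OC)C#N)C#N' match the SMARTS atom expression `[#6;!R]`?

4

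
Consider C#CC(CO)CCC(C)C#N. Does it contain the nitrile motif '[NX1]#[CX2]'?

Yes

The pattern [NX1]#[CX2] describes a nitrogen triple-bonded to a two-connected carbon — a nitrile.
The molecule carries a nitrile (-C#N), whose atoms satisfy every constraint of the query, so the pattern matches.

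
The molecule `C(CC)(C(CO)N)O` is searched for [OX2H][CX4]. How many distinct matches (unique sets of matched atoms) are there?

2

[OX2H][CX4] is the SMARTS for an aliphatic alcohol: a hydroxyl oxygen bound to an sp3 (X4) carbon.
The molecule carries 2 separate instances of a hydroxyl group (-OH) meeting every constraint; each maps to a distinct set of atoms, giving 2 matches.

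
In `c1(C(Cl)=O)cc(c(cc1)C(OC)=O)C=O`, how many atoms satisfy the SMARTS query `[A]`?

9

Check the 15 heavy atoms by environment: 6× c (aromatic) → no; 4× C → match; 4× O → match; 1× Cl → match.
Summing the matching environments: 4 + 4 + 1 = 9 matching atoms.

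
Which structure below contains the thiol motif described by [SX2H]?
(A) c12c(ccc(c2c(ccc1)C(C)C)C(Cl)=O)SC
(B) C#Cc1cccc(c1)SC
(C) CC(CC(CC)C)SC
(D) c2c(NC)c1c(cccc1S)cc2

[SX2H] describes an aliphatic sulfur with two connections, one being H (a thiol).
(A) has a methylthio ether (-SCH3) but the sulfur has H0 (bonded to two carbons), not H1.
(B) has a methylthio ether (-SCH3) but the sulfur has H0 (bonded to two carbons), not H1.
(C) has a methylthio ether (-SCH3) but the sulfur has H0 (bonded to two carbons), not H1.
(D) contains a thiol (-SH), which satisfies every atom and bond constraint.
So the answer is (D).

D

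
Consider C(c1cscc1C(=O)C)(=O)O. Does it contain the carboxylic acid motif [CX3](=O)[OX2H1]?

Yes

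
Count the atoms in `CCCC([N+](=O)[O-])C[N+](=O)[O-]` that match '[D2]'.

3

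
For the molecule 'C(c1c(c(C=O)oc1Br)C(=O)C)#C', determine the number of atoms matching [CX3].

2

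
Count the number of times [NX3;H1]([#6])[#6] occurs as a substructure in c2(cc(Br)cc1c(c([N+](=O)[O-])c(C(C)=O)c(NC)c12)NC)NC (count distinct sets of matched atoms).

[NX3;H1]([#6])[#6] is the SMARTS for a secondary amine: a trivalent nitrogen with one H, bonded to two carbons.
The molecule carries 3 separate instances of an N-methylamino group (-NHCH3) meeting every constraint; each maps to a distinct set of atoms, giving 3 matches.

3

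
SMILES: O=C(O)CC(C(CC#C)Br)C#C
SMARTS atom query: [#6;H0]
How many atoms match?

The query [#6;H0] means: any carbon with no attached hydrogen.
Check the 12 heavy atoms by environment: 2× C (H2) → no; 4× C (H1) → no; 3× C (H0) → match; 1× O (H0) → no; 1× O (H1) → no; 1× Br (H0) → no.
That gives 3 matching atoms.

3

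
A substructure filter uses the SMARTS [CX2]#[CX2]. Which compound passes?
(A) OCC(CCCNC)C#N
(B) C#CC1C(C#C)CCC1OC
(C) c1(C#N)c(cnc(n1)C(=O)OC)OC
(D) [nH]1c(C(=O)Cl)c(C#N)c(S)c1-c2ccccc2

B

[CX2]#[CX2] describes a carbon-carbon triple bond (an alkyne).
(A) has a nitrile (-C#N) but the triple bond is C#N, not C#C.
(B) contains an ethynyl group (-C#CH), which satisfies every atom and bond constraint.
(C) has a nitrile (-C#N) but the triple bond is C#N, not C#C.
(D) has a nitrile (-C#N) but the triple bond is C#N, not C#C.
So the answer is (B).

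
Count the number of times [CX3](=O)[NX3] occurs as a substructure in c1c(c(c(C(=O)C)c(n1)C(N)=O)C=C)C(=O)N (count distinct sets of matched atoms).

2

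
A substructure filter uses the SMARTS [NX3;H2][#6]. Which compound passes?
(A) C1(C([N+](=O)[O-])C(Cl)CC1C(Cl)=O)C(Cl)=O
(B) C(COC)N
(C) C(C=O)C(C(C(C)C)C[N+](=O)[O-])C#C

B

[NX3;H2][#6] describes a trivalent nitrogen with two H attached to carbon (a primary amine).
(A) has a nitro group (-[N+](=O)[O-]) but the nitrogen is [N+] with no H, not NX3H2.
(B) contains a primary amino group (-NH2), which satisfies every atom and bond constraint.
(C) has a nitro group (-[N+](=O)[O-]) but the nitrogen is [N+] with no H, not NX3H2.
So the answer is (B).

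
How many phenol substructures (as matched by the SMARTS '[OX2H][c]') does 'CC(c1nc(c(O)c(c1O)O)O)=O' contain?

[OX2H][c] is the SMARTS for a phenol: a hydroxyl oxygen attached to an aromatic carbon.
The molecule carries 4 separate instances of a hydroxyl group (-OH) meeting every constraint; each maps to a distinct set of atoms, giving 4 matches.

4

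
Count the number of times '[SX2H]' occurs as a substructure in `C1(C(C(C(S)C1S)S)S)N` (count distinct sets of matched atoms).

[SX2H] is the SMARTS for a thiol: an aliphatic sulfur with two connections, one being H.
The molecule carries 4 separate instances of a thiol (-SH) meeting every constraint; each maps to a distinct set of atoms, giving 4 matches.

4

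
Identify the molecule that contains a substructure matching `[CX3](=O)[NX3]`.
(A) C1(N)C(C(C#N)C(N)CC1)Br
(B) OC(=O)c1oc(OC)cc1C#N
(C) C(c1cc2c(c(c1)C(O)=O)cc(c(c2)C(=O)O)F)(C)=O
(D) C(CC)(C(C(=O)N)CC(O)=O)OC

D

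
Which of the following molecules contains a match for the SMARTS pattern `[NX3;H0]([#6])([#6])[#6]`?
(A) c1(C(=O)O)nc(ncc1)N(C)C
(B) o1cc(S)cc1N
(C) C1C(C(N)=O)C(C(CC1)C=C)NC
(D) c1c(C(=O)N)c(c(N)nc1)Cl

A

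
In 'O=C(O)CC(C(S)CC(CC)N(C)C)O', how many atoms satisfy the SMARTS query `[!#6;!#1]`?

5

The query [!#6;!#1] means: not carbon and not hydrogen — any heteroatom.
Check the 15 heavy atoms by environment: 10× C → no; 1× S → match; 3× O → match; 1× N → match.
Summing the matching environments: 1 + 3 + 1 = 5 matching atoms.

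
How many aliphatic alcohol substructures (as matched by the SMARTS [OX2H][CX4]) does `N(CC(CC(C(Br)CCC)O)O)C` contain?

2

[OX2H][CX4] is the SMARTS for an aliphatic alcohol: a hydroxyl oxygen bound to an sp3 (X4) carbon.
The molecule carries 2 separate instances of a hydroxyl group (-OH) meeting every constraint; each maps to a distinct set of atoms, giving 2 matches.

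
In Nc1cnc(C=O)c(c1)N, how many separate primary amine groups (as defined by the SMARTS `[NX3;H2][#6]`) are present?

[NX3;H2][#6] is the SMARTS for a primary amine: a trivalent nitrogen with two H attached to carbon.
The molecule carries 2 separate instances of a primary amino group (-NH2) meeting every constraint; each maps to a distinct set of atoms, giving 2 matches.

2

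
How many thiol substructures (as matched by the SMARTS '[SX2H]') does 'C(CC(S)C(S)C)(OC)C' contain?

2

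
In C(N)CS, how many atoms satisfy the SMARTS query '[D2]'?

The query [D2] means: atom with exactly two heavy-atom neighbours.
Check the 4 heavy atoms by environment: 2× C (D2) → match; 1× S (D1) → no; 1× N (D1) → no.
That gives 2 matching atoms.

2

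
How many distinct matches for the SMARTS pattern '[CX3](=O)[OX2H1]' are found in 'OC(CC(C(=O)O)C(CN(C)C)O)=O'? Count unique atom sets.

2

[CX3](=O)[OX2H1] is the SMARTS for a carboxylic acid: an sp2 carbon double-bonded to O and single-bonded to an -OH oxygen.
The molecule carries 2 separate instances of a carboxylic acid group (-C(=O)OH) meeting every constraint; each maps to a distinct set of atoms, giving 2 matches.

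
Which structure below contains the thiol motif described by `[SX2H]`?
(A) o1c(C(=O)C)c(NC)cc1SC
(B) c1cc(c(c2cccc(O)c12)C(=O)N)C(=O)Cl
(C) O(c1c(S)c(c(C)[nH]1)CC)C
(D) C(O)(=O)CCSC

[SX2H] describes an aliphatic sulfur with two connections, one being H (a thiol).
(A) has a methylthio ether (-SCH3) but the sulfur has H0 (bonded to two carbons), not H1.
(B) has a hydroxyl group (-OH) but it is an -OH, not an -SH.
(C) contains a thiol (-SH), which satisfies every atom and bond constraint.
(D) has a methylthio ether (-SCH3) but the sulfur has H0 (bonded to two carbons), not H1.
So the answer is (C).

C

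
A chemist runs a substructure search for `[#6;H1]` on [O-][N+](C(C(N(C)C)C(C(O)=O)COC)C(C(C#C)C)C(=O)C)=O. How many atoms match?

The query [#6;H1] means: any carbon bearing exactly one hydrogen.
Check the 23 heavy atoms by environment: 5× C (H3) → no; 6× C (H1) → match; 1× C (H2) → no; 3× C (H0) → no; 4× O (H0) → no; 1× O (H1) → no; 1× N (charge +1, H0) → no; 1× O (charge -1, H0) → no; 1× N (H0) → no.
That gives 6 matching atoms.

6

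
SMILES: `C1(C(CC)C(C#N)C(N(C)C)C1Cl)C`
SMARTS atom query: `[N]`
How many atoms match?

2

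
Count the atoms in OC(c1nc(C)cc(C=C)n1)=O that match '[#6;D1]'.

2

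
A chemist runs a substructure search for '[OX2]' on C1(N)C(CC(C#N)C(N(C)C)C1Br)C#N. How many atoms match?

0

The query [OX2] means: aliphatic oxygen with two total connections — ether, hydroxyl, or ester single-bond O.
Check the 15 heavy atoms by environment: 8× C (X4) → no; 2× C (X2) → no; 2× N (X1) → no; 2× N (X3) → no; 1× Br (X1) → no.
No environment satisfies the query, so 0 matching atoms.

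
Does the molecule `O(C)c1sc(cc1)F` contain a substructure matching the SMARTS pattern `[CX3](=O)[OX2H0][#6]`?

No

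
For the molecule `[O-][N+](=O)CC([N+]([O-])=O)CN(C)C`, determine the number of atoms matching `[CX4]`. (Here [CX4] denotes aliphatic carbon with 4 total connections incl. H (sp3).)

5

The query [CX4] means: C with X4: aliphatic carbon with exactly 4 total connections (bonds + H).
Check the 12 heavy atoms by environment: 5× C (X4) → match; 1× N (X3) → no; 2× N (charge +1, X3) → no; 2× O (charge -1, X1) → no; 2× O (X1) → no.
That gives 5 matching atoms.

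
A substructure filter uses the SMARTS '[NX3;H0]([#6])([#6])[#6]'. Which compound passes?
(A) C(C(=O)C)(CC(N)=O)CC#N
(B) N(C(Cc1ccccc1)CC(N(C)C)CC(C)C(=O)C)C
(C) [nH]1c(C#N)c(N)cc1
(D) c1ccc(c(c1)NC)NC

B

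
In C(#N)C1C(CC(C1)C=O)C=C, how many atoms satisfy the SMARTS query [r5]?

5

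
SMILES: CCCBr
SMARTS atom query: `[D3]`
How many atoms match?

0

Check the 4 heavy atoms by environment: 2× C (D2) → no; 1× Br (D1) → no; 1× C (D1) → no.
No environment satisfies the query, so 0 matching atoms.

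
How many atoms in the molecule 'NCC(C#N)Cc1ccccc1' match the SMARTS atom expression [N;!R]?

2

The query [N;!R] means: aliphatic nitrogen not in a ring.
Check the 12 heavy atoms by environment: 4× C (acyclic) → no; 6× c (aromatic, in 6-ring) → no; 2× N (acyclic) → match.
That gives 2 matching atoms.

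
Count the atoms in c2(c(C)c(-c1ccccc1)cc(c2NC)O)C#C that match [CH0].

1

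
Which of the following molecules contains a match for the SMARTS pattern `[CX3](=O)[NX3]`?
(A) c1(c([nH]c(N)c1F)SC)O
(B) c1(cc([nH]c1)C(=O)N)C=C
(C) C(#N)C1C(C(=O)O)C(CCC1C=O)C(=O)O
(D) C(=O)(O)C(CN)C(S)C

B

[CX3](=O)[NX3] describes a carbonyl carbon bonded to a trivalent nitrogen (an amide).
(A) has a primary amino group (-NH2) but the -NH2 is not attached to a carbonyl carbon.
(B) contains a primary amide (-C(=O)NH2), which satisfies every atom and bond constraint.
(C) has a carboxylic acid group (-C(=O)OH) but the carbonyl is bonded to O, not to an NX3 nitrogen.
(D) has a primary amino group (-NH2) but the -NH2 is not attached to a carbonyl carbon.
So the answer is (B).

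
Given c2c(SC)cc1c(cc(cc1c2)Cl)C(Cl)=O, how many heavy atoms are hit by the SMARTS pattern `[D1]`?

The query [D1] means: atom with exactly one heavy-atom neighbour (degree 1).
Check the 16 heavy atoms by environment: 5× c (aromatic, D3) → no; 5× c (aromatic, D2) → no; 1× S (D2) → no; 1× C (D1) → match; 1× C (D3) → no; 1× O (D1) → match; 2× Cl (D1) → match.
Summing the matching environments: 1 + 1 + 2 = 4 matching atoms.

4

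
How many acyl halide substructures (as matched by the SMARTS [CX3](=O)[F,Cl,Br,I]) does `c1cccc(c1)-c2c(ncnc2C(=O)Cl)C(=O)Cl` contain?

[CX3](=O)[F,Cl,Br,I] is the SMARTS for an acyl halide: a carbonyl carbon bonded to a halogen.
The molecule carries 2 separate instances of an acyl chloride (-C(=O)Cl) meeting every constraint; each maps to a distinct set of atoms, giving 2 matches.

2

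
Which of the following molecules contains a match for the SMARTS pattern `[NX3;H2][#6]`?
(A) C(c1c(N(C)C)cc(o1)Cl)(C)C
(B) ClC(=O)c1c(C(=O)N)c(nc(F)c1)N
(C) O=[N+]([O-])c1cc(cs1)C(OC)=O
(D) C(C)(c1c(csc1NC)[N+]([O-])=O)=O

B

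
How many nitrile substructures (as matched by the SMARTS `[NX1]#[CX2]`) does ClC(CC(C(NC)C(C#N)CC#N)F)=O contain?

2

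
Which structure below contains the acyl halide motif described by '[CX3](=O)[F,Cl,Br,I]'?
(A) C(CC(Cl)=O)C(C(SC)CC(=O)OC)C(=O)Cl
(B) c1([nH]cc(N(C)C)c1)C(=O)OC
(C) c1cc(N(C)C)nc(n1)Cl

A

[CX3](=O)[F,Cl,Br,I] describes a carbonyl carbon bonded to a halogen (an acyl halide).
(A) contains an acyl chloride (-C(=O)Cl), which satisfies every atom and bond constraint.
(B) has a methyl-ester group (-C(=O)OCH3) but the carbonyl is bonded to -O-C, not to a halogen.
(C) has a chloro substituent but the Cl is not on a carbonyl carbon.
So the answer is (A).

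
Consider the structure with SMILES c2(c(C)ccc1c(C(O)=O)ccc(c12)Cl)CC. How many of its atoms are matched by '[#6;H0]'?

7

The query [#6;H0] means: any carbon with no attached hydrogen.
Check the 17 heavy atoms by environment: 6× c (aromatic, H0) → match; 4× c (aromatic, H1) → no; 1× C (H2) → no; 2× C (H3) → no; 1× C (H0) → match; 1× O (H0) → no; 1× O (H1) → no; 1× Cl (H0) → no.
Summing the matching environments: 6 + 1 = 7 matching atoms.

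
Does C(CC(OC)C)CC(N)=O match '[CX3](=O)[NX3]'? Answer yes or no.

The pattern [CX3](=O)[NX3] describes a carbonyl carbon bonded to a trivalent nitrogen — an amide.
The molecule carries a primary amide (-C(=O)NH2), whose atoms satisfy every constraint of the query, so the pattern matches.

Yes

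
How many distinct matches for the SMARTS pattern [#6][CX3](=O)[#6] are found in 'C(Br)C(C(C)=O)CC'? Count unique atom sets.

[#6][CX3](=O)[#6] is the SMARTS for a ketone: a carbonyl carbon (no H) flanked by two carbons.
Exactly one fragment in the molecule meets all constraints, giving 1 match.

1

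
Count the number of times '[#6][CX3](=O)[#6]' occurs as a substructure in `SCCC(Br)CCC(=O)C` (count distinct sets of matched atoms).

[#6][CX3](=O)[#6] is the SMARTS for a ketone: a carbonyl carbon (no H) flanked by two carbons.
Exactly one fragment in the molecule meets all constraints, giving 1 match.

1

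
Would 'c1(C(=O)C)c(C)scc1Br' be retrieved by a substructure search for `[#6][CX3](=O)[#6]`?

The pattern [#6][CX3](=O)[#6] describes a carbonyl carbon (no H) flanked by two carbons — a ketone.
The molecule carries an acetyl/ketone group (-C(=O)CH3), whose atoms satisfy every constraint of the query, so the pattern matches.

Yes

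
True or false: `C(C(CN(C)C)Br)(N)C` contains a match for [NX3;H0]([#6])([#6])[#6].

True

The pattern [NX3;H0]([#6])([#6])[#6] describes a trivalent nitrogen with no H, bonded to three carbons — a tertiary amine.
The molecule carries a dimethylamino group (-N(CH3)2), whose atoms satisfy every constraint of the query, so the pattern matches.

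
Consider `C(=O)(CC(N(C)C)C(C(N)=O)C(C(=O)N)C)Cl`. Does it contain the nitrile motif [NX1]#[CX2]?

No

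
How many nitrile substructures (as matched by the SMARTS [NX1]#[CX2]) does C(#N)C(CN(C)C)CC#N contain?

2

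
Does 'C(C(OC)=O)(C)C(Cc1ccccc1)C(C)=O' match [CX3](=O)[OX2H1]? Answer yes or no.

No

The pattern [CX3](=O)[OX2H1] describes an sp2 carbon double-bonded to O and single-bonded to an -OH oxygen — a carboxylic acid.
The closest candidate here is a methyl-ester group (-C(=O)OCH3), but the singly-bonded O has no H (OX2H0, not OX2H1). No other fragment satisfies the full query, so there is no match.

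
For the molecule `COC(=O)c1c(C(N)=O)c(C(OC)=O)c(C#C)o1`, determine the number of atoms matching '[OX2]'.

2

The query [OX2] means: aliphatic oxygen with two total connections — ether, hydroxyl, or ester single-bond O.
Check the 18 heavy atoms by environment: 1× o (aromatic, X2) → no; 4× c (aromatic, X3) → no; 3× C (X3) → no; 3× O (X1) → no; 1× N (X3) → no; 2× C (X2) → no; 2× O (X2) → match; 2× C (X4) → no.
That gives 2 matching atoms.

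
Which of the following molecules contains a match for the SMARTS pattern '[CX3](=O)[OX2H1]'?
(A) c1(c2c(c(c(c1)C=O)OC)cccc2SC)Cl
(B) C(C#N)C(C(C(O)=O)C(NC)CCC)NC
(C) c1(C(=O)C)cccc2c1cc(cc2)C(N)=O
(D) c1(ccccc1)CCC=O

B

[CX3](=O)[OX2H1] describes an sp2 carbon double-bonded to O and single-bonded to an -OH oxygen (a carboxylic acid).
(A) has an aldehyde (-CHO) but there is no singly-bonded oxygen on the carbonyl carbon.
(B) contains a carboxylic acid group (-C(=O)OH), which satisfies every atom and bond constraint.
(C) has a primary amide (-C(=O)NH2) but the carbonyl is bonded to N, not to an -OH oxygen.
(D) has an aldehyde (-CHO) but there is no singly-bonded oxygen on the carbonyl carbon.
So the answer is (B).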